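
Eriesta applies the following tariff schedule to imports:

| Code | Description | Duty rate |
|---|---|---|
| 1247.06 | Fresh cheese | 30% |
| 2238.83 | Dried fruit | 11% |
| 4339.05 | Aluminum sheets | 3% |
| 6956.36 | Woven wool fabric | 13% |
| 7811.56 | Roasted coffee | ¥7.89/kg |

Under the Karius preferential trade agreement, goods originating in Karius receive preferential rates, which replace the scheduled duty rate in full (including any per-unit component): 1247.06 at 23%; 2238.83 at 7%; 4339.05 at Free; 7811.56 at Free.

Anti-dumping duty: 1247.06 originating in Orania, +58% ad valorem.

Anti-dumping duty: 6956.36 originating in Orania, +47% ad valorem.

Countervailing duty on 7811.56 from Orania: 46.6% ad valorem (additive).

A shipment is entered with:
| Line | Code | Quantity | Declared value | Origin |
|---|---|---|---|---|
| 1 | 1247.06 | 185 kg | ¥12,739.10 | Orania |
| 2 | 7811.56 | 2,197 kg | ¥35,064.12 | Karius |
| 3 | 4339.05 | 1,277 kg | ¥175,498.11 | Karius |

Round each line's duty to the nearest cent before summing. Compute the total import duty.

¥11,210.41

Line 1 (1247.06, Orania, 185 kg, ¥12,739.10):
Base rate for 1247.06 is 30%.
1247.06 has an FTA preferential rate, but origin Orania is not Karius; base rate stands.
Additional duty on 1247.06 from Orania: +58%. Applied ad valorem rate: 30% + 58% = 88%.
Duty = ¥12,739.10 × 88% = ¥11,210.41.
Line 2 (7811.56, Karius, 2,197 kg, ¥35,064.12):
Base rate for 7811.56 is ¥7.89/kg.
Origin Karius qualifies under the Eriesta–Karius agreement and 7811.56 is covered: preferential rate Free applies instead.
The additional-duty order on 7811.56 targets Orania, not Karius; it does not apply.
Duty = ¥35,064.12 × 0% = ¥0.00.
Line 3 (4339.05, Karius, 1,277 kg, ¥175,498.11):
Base rate for 4339.05 is 3%.
Origin Karius qualifies under the Eriesta–Karius agreement and 4339.05 is covered: preferential rate Free applies instead.
Duty = ¥175,498.11 × 0% = ¥0.00.
Total = ¥11,210.41 + ¥0.00 + ¥0.00 = ¥11,210.41.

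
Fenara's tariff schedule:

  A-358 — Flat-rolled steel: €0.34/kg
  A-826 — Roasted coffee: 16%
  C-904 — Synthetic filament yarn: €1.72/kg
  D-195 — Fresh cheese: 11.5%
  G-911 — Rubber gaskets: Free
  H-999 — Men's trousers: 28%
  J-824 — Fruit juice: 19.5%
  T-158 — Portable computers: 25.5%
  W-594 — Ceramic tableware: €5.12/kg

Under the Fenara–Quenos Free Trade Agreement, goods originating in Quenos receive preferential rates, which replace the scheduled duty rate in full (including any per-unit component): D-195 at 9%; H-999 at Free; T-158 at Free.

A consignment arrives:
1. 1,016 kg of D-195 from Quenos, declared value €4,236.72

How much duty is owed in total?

€381.30

Line 1 (D-195, Quenos, 1,016 kg, €4,236.72):
Base rate for D-195 is 11.5%.
Origin Quenos qualifies under the Fenara–Quenos agreement and D-195 is covered: preferential rate 9% applies instead.
Duty = €4,236.72 × 9% = €381.30.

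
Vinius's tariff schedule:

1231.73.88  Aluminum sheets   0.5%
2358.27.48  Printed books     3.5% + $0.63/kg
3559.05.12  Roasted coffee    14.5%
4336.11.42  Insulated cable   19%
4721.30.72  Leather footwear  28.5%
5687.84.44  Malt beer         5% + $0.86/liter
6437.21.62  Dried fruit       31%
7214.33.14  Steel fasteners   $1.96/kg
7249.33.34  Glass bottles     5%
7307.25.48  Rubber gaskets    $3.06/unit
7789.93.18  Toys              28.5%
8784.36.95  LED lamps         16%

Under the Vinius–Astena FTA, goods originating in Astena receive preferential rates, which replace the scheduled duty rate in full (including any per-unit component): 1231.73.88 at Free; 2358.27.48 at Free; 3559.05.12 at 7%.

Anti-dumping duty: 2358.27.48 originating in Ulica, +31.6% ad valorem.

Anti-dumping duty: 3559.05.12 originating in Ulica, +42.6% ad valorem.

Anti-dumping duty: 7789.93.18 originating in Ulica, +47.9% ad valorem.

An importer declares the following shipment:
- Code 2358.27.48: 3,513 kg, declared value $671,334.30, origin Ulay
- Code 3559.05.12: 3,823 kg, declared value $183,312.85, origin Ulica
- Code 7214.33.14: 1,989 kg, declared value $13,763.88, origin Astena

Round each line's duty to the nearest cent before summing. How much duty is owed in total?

Line 1 (2358.27.48, Ulay, 3,513 kg, $671,334.30):
Base rate for 2358.27.48 is 3.5% + $0.63/kg.
2358.27.48 has an FTA preferential rate, but origin Ulay is not Astena; base rate stands.
The additional-duty order on 2358.27.48 targets Ulica, not Ulay; it does not apply.
Duty = $671,334.30 × 3.5% + 3,513 × $0.63 = $25,709.89.
Line 2 (3559.05.12, Ulica, 3,823 kg, $183,312.85):
Base rate for 3559.05.12 is 14.5%.
3559.05.12 has an FTA preferential rate, but origin Ulica is not Astena; base rate stands.
Additional duty on 3559.05.12 from Ulica: +42.6%. Applied ad valorem rate: 14.5% + 42.6% = 57.1%.
Duty = $183,312.85 × 57.1% = $104,671.64.
Line 3 (7214.33.14, Astena, 1,989 kg, $13,763.88):
Base rate for 7214.33.14 is $1.96/kg.
Origin Astena is the FTA partner but 7214.33.14 is not on the preference list; base rate stands.
Duty = 1,989 × $1.96 = $3,898.44.
Total = $25,709.89 + $104,671.64 + $3,898.44 = $134,279.97.

$134,279.97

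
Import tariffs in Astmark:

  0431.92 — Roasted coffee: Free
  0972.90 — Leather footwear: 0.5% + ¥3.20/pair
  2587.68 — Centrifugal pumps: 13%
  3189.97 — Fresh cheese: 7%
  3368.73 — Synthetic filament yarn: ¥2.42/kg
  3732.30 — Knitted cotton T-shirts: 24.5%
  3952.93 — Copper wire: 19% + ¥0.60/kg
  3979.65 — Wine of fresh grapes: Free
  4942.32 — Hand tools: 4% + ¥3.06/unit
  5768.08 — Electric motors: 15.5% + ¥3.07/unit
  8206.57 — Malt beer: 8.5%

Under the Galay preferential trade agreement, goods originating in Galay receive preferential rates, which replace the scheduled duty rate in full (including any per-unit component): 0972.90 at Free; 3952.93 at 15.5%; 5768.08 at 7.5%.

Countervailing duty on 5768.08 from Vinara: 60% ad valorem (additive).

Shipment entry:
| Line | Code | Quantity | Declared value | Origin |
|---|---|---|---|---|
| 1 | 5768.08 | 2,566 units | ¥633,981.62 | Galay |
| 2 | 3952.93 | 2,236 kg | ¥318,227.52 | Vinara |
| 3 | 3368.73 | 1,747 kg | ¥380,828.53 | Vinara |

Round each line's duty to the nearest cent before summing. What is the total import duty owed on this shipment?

Line 1 (5768.08, Galay, 2,566 units, ¥633,981.62):
Base rate for 5768.08 is 15.5% + ¥3.07/unit.
Origin Galay qualifies under the Astmark–Galay agreement and 5768.08 is covered: preferential rate 7.5% applies instead.
The additional-duty order on 5768.08 targets Vinara, not Galay; it does not apply.
Duty = ¥633,981.62 × 7.5% = ¥47,548.62.
Line 2 (3952.93, Vinara, 2,236 kg, ¥318,227.52):
Base rate for 3952.93 is 19% + ¥0.60/kg.
3952.93 has an FTA preferential rate, but origin Vinara is not Galay; base rate stands.
Duty = ¥318,227.52 × 19% + 2,236 × ¥0.60 = ¥61,804.83.
Line 3 (3368.73, Vinara, 1,747 kg, ¥380,828.53):
Base rate for 3368.73 is ¥2.42/kg.
Duty = 1,747 × ¥2.42 = ¥4,227.74.
Total = ¥47,548.62 + ¥61,804.83 + ¥4,227.74 = ¥113,581.19.

¥113,581.19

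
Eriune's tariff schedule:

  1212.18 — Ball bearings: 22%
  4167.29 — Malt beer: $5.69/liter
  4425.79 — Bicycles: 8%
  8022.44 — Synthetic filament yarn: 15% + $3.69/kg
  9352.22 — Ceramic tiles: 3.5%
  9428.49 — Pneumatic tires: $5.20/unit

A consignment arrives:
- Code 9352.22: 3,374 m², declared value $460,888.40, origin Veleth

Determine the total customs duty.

Line 1 (9352.22, Veleth, 3,374 m², $460,888.40):
Base rate for 9352.22 is 3.5%.
Duty = $460,888.40 × 3.5% = $16,131.09.

$16,131.09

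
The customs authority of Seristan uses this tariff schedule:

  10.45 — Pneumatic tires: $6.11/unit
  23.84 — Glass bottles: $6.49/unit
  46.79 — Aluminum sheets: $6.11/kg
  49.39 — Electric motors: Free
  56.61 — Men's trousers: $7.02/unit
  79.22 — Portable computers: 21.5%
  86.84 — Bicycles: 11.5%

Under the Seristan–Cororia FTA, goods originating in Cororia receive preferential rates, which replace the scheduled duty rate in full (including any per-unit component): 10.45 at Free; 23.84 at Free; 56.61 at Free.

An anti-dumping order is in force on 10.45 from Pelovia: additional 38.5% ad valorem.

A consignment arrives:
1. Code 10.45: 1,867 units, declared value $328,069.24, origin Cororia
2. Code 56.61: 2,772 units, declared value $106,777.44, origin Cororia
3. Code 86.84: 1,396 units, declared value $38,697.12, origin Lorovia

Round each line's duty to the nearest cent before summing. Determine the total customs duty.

Line 1 (10.45, Cororia, 1,867 units, $328,069.24):
Base rate for 10.45 is $6.11/unit.
Origin Cororia qualifies under the Seristan–Cororia agreement and 10.45 is covered: preferential rate Free applies instead.
The additional-duty order on 10.45 targets Pelovia, not Cororia; it does not apply.
Duty = $328,069.24 × 0% = $0.00.
Line 2 (56.61, Cororia, 2,772 units, $106,777.44):
Base rate for 56.61 is $7.02/unit.
Origin Cororia qualifies under the Seristan–Cororia agreement and 56.61 is covered: preferential rate Free applies instead.
Duty = $106,777.44 × 0% = $0.00.
Line 3 (86.84, Lorovia, 1,396 units, $38,697.12):
Base rate for 86.84 is 11.5%.
Duty = $38,697.12 × 11.5% = $4,450.17.
Total = $0.00 + $0.00 + $4,450.17 = $4,450.17.

$4,450.17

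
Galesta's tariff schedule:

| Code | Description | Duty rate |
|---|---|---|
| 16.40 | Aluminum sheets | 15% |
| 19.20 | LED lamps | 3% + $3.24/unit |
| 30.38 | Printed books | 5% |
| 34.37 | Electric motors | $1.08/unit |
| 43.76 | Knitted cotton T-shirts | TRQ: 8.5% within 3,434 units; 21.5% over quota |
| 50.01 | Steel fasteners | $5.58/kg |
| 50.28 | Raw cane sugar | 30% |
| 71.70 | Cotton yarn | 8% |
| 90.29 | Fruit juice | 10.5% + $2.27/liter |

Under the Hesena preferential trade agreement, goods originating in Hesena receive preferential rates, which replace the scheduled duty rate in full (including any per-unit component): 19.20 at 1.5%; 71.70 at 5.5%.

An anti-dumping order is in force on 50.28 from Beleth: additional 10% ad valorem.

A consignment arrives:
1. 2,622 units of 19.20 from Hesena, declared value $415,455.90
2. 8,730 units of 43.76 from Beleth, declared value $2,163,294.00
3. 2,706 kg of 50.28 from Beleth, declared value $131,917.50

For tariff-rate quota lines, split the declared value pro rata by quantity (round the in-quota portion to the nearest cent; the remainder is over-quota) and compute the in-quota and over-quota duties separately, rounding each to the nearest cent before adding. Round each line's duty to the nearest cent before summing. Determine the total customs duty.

$413,484.17

Line 1 (19.20, Hesena, 2,622 units, $415,455.90):
Base rate for 19.20 is 3% + $3.24/unit.
Origin Hesena qualifies under the Galesta–Hesena agreement and 19.20 is covered: preferential rate 1.5% applies instead.
Duty = $415,455.90 × 1.5% = $6,231.84.
Line 2 (43.76, Beleth, 8,730 units, $2,163,294.00):
Code 43.76 is under a tariff-rate quota (threshold 3,434 units). In-quota: 3,434 units at 8.5%; over-quota: 5,296 units at 21.5%.
Pro-rata value split: in-quota = $2,163,294.00 × 3,434/8,730 = $850,945.20; over-quota = $2,163,294.00 − $850,945.20 = $1,312,348.80.
In-quota duty = $850,945.20 × 8.5% = $72,330.34. Over-quota duty = $1,312,348.80 × 21.5% = $282,154.99.
Line duty = $72,330.34 + $282,154.99 = $354,485.33.
Line 3 (50.28, Beleth, 2,706 kg, $131,917.50):
Base rate for 50.28 is 30%.
Additional duty on 50.28 from Beleth: +10%. Applied ad valorem rate: 30% + 10% = 40%.
Duty = $131,917.50 × 40% = $52,767.00.
Total = $6,231.84 + $354,485.33 + $52,767.00 = $413,484.17.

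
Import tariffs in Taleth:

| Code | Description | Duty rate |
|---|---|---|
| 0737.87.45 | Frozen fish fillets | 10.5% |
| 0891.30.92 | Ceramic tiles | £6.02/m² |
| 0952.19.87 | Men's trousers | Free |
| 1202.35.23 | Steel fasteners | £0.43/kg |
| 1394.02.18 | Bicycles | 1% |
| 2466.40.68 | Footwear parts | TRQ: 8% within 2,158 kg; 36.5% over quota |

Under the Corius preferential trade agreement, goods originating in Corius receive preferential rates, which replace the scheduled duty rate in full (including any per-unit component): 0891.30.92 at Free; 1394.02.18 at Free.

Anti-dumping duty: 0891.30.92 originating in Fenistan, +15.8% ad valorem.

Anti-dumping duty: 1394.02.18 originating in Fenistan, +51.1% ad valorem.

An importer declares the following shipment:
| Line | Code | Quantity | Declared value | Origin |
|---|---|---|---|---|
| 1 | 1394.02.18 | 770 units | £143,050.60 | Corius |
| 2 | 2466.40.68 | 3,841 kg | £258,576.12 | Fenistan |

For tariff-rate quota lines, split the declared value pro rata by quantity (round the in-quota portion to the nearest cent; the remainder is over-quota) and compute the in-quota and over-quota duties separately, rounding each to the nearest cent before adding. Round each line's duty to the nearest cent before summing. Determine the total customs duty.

Line 1 (1394.02.18, Corius, 770 units, £143,050.60):
Base rate for 1394.02.18 is 1%.
Origin Corius qualifies under the Taleth–Corius agreement and 1394.02.18 is covered: preferential rate Free applies instead.
The additional-duty order on 1394.02.18 targets Fenistan, not Corius; it does not apply.
Duty = £143,050.60 × 0% = £0.00.
Line 2 (2466.40.68, Fenistan, 3,841 kg, £258,576.12):
Code 2466.40.68 is under a tariff-rate quota (threshold 2,158 kg). In-quota: 2,158 kg at 8%; over-quota: 1,683 kg at 36.5%.
Pro-rata value split: in-quota = £258,576.12 × 2,158/3,841 = £145,276.56; over-quota = £258,576.12 − £145,276.56 = £113,299.56.
In-quota duty = £145,276.56 × 8% = £11,622.12. Over-quota duty = £113,299.56 × 36.5% = £41,354.34.
Line duty = £11,622.12 + £41,354.34 = £52,976.46.
Total = £0.00 + £52,976.46 = £52,976.46.

£52,976.46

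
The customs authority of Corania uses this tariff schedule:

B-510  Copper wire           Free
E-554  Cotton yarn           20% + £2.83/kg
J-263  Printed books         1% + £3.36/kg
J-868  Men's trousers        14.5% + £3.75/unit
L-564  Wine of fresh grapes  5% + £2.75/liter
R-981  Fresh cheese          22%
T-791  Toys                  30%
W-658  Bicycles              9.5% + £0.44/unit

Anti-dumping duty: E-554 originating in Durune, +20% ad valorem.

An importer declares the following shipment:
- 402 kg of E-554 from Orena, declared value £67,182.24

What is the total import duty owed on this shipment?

£14,574.11

Line 1 (E-554, Orena, 402 kg, £67,182.24):
Base rate for E-554 is 20% + £2.83/kg.
The additional-duty order on E-554 targets Durune, not Orena; it does not apply.
Duty = £67,182.24 × 20% + 402 × £2.83 = £14,574.11.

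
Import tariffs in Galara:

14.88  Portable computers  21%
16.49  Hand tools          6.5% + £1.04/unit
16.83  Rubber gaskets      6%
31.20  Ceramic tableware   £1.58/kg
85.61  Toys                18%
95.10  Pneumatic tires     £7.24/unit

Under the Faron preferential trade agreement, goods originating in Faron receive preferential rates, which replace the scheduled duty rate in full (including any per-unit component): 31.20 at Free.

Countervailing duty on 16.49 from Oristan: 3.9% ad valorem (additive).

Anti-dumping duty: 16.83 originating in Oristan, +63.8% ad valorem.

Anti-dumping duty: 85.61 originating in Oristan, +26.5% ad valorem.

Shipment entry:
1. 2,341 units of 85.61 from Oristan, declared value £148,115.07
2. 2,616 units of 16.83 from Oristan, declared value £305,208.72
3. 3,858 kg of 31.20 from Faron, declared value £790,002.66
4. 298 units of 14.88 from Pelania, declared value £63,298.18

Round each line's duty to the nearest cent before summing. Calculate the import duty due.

£292,239.52

Line 1 (85.61, Oristan, 2,341 units, £148,115.07):
Base rate for 85.61 is 18%.
Additional duty on 85.61 from Oristan: +26.5%. Applied ad valorem rate: 18% + 26.5% = 44.5%.
Duty = £148,115.07 × 44.5% = £65,911.21.
Line 2 (16.83, Oristan, 2,616 units, £305,208.72):
Base rate for 16.83 is 6%.
Additional duty on 16.83 from Oristan: +63.8%. Applied ad valorem rate: 6% + 63.8% = 69.8%.
Duty = £305,208.72 × 69.8% = £213,035.69.
Line 3 (31.20, Faron, 3,858 kg, £790,002.66):
Base rate for 31.20 is £1.58/kg.
Origin Faron qualifies under the Galara–Faron agreement and 31.20 is covered: preferential rate Free applies instead.
Duty = £790,002.66 × 0% = £0.00.
Line 4 (14.88, Pelania, 298 units, £63,298.18):
Base rate for 14.88 is 21%.
Duty = £63,298.18 × 21% = £13,292.62.
Total = £65,911.21 + £213,035.69 + £0.00 + £13,292.62 = £292,239.52.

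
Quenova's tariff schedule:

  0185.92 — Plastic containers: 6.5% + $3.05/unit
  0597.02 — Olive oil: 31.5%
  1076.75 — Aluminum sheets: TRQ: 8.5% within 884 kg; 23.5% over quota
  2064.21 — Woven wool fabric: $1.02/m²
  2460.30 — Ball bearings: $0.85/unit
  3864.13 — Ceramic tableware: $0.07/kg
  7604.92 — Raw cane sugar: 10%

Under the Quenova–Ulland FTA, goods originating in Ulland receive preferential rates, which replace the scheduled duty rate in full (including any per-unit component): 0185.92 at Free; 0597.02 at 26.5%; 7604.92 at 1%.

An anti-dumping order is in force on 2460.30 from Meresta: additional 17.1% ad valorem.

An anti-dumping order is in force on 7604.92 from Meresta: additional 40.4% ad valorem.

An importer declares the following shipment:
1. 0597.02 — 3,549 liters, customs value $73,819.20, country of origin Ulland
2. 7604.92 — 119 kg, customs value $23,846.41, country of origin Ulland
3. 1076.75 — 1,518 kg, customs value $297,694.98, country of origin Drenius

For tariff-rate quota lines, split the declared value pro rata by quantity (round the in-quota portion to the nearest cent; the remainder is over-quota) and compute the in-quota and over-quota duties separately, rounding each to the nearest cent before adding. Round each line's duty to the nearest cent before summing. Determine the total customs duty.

$63,754.69

Line 1 (0597.02, Ulland, 3,549 liters, $73,819.20):
Base rate for 0597.02 is 31.5%.
Origin Ulland qualifies under the Quenova–Ulland agreement and 0597.02 is covered: preferential rate 26.5% applies instead.
Duty = $73,819.20 × 26.5% = $19,562.09.
Line 2 (7604.92, Ulland, 119 kg, $23,846.41):
Base rate for 7604.92 is 10%.
Origin Ulland qualifies under the Quenova–Ulland agreement and 7604.92 is covered: preferential rate 1% applies instead.
The additional-duty order on 7604.92 targets Meresta, not Ulland; it does not apply.
Duty = $23,846.41 × 1% = $238.46.
Line 3 (1076.75, Drenius, 1,518 kg, $297,694.98):
Code 1076.75 is under a tariff-rate quota (threshold 884 kg). In-quota: 884 kg at 8.5%; over-quota: 634 kg at 23.5%.
Pro-rata value split: in-quota = $297,694.98 × 884/1,518 = $173,361.24; over-quota = $297,694.98 − $173,361.24 = $124,333.74.
In-quota duty = $173,361.24 × 8.5% = $14,735.71. Over-quota duty = $124,333.74 × 23.5% = $29,218.43.
Line duty = $14,735.71 + $29,218.43 = $43,954.14.
Total = $19,562.09 + $238.46 + $43,954.14 = $63,754.69.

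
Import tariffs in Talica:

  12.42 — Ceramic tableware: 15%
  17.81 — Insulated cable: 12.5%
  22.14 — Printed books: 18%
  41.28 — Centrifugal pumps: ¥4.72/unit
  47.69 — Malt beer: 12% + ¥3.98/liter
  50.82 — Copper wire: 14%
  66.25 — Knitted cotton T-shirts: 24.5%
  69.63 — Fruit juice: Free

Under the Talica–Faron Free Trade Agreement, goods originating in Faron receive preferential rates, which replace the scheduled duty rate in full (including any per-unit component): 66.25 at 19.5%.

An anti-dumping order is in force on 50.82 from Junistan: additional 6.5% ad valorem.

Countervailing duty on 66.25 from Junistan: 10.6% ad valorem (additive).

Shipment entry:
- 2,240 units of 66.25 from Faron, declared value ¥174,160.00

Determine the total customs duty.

Line 1 (66.25, Faron, 2,240 units, ¥174,160.00):
Base rate for 66.25 is 24.5%.
Origin Faron qualifies under the Talica–Faron agreement and 66.25 is covered: preferential rate 19.5% applies instead.
The additional-duty order on 66.25 targets Junistan, not Faron; it does not apply.
Duty = ¥174,160.00 × 19.5% = ¥33,961.20.

¥33,961.20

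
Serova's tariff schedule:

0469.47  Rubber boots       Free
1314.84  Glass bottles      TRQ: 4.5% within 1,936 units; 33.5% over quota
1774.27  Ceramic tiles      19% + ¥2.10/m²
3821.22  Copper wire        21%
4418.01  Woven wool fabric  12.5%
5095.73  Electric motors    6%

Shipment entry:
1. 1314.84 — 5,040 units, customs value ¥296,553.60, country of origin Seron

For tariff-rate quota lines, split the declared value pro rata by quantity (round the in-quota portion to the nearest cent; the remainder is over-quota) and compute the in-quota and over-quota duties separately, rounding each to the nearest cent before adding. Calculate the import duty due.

Line 1 (1314.84, Seron, 5,040 units, ¥296,553.60):
Code 1314.84 is under a tariff-rate quota (threshold 1,936 units). In-quota: 1,936 units at 4.5%; over-quota: 3,104 units at 33.5%.
Pro-rata value split: in-quota = ¥296,553.60 × 1,936/5,040 = ¥113,914.24; over-quota = ¥296,553.60 − ¥113,914.24 = ¥182,639.36.
In-quota duty = ¥113,914.24 × 4.5% = ¥5,126.14. Over-quota duty = ¥182,639.36 × 33.5% = ¥61,184.19.
Line duty = ¥5,126.14 + ¥61,184.19 = ¥66,310.33.

¥66,310.33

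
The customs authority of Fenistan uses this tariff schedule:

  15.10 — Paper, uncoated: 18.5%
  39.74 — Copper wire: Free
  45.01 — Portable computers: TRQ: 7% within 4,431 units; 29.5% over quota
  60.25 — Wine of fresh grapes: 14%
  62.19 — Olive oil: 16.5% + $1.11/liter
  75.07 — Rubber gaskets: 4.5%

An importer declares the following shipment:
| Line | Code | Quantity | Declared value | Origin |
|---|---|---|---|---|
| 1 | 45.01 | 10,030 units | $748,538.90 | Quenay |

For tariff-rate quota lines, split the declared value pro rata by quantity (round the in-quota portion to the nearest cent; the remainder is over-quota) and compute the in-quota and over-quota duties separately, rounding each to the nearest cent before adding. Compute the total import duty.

Line 1 (45.01, Quenay, 10,030 units, $748,538.90):
Code 45.01 is under a tariff-rate quota (threshold 4,431 units). In-quota: 4,431 units at 7%; over-quota: 5,599 units at 29.5%.
Pro-rata value split: in-quota = $748,538.90 × 4,431/10,030 = $330,685.53; over-quota = $748,538.90 − $330,685.53 = $417,853.37.
In-quota duty = $330,685.53 × 7% = $23,147.99. Over-quota duty = $417,853.37 × 29.5% = $123,266.74.
Line duty = $23,147.99 + $123,266.74 = $146,414.73.

$146,414.73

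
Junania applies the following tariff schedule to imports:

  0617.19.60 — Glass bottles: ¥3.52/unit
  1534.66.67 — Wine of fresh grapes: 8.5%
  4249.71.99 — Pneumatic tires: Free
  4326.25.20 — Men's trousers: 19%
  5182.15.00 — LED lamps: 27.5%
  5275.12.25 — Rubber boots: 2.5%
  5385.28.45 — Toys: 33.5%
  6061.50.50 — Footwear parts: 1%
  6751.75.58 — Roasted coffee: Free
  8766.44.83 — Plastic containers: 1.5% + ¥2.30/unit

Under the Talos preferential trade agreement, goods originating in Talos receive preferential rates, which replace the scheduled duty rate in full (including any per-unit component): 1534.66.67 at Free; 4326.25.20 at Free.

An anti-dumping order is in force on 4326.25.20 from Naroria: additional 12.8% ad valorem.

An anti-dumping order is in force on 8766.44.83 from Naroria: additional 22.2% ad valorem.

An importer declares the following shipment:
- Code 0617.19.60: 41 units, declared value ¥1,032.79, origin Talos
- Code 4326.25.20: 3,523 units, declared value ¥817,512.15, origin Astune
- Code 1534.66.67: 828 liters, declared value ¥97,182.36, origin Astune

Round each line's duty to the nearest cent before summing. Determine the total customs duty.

¥163,732.13

Line 1 (0617.19.60, Talos, 41 units, ¥1,032.79):
Base rate for 0617.19.60 is ¥3.52/unit.
Origin Talos is the FTA partner but 0617.19.60 is not on the preference list; base rate stands.
Duty = 41 × ¥3.52 = ¥144.32.
Line 2 (4326.25.20, Astune, 3,523 units, ¥817,512.15):
Base rate for 4326.25.20 is 19%.
4326.25.20 has an FTA preferential rate, but origin Astune is not Talos; base rate stands.
The additional-duty order on 4326.25.20 targets Naroria, not Astune; it does not apply.
Duty = ¥817,512.15 × 19% = ¥155,327.31.
Line 3 (1534.66.67, Astune, 828 liters, ¥97,182.36):
Base rate for 1534.66.67 is 8.5%.
1534.66.67 has an FTA preferential rate, but origin Astune is not Talos; base rate stands.
Duty = ¥97,182.36 × 8.5% = ¥8,260.50.
Total = ¥144.32 + ¥155,327.31 + ¥8,260.50 = ¥163,732.13.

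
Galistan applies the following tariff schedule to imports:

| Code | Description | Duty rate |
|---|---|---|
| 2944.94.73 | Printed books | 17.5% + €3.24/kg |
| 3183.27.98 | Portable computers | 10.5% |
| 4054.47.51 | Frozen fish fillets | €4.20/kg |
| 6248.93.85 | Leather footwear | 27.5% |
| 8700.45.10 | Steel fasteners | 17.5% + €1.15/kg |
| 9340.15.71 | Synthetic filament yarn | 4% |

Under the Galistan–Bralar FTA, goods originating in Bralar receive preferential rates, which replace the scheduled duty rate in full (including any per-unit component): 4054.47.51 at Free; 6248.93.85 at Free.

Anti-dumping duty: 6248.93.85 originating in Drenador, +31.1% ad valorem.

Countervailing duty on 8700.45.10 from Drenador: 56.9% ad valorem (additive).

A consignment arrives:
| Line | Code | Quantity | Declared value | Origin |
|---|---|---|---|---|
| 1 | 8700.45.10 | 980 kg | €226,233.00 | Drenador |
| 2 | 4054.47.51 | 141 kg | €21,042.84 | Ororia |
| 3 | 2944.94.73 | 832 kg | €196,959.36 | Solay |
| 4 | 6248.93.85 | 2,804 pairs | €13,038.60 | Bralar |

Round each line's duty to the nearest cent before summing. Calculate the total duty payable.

Line 1 (8700.45.10, Drenador, 980 kg, €226,233.00):
Base rate for 8700.45.10 is 17.5% + €1.15/kg.
Additional duty on 8700.45.10 from Drenador: +56.9%. Applied ad valorem rate: 17.5% + 56.9% = 74.4%.
Duty = €226,233.00 × 74.4% + 980 × €1.15 = €169,444.35.
Line 2 (4054.47.51, Ororia, 141 kg, €21,042.84):
Base rate for 4054.47.51 is €4.20/kg.
4054.47.51 has an FTA preferential rate, but origin Ororia is not Bralar; base rate stands.
Duty = 141 × €4.20 = €592.20.
Line 3 (2944.94.73, Solay, 832 kg, €196,959.36):
Base rate for 2944.94.73 is 17.5% + €3.24/kg.
Duty = €196,959.36 × 17.5% + 832 × €3.24 = €37,163.57.
Line 4 (6248.93.85, Bralar, 2,804 pairs, €13,038.60):
Base rate for 6248.93.85 is 27.5%.
Origin Bralar qualifies under the Galistan–Bralar agreement and 6248.93.85 is covered: preferential rate Free applies instead.
The additional-duty order on 6248.93.85 targets Drenador, not Bralar; it does not apply.
Duty = €13,038.60 × 0% = €0.00.
Total = €169,444.35 + €592.20 + €37,163.57 + €0.00 = €207,200.12.

€207,200.12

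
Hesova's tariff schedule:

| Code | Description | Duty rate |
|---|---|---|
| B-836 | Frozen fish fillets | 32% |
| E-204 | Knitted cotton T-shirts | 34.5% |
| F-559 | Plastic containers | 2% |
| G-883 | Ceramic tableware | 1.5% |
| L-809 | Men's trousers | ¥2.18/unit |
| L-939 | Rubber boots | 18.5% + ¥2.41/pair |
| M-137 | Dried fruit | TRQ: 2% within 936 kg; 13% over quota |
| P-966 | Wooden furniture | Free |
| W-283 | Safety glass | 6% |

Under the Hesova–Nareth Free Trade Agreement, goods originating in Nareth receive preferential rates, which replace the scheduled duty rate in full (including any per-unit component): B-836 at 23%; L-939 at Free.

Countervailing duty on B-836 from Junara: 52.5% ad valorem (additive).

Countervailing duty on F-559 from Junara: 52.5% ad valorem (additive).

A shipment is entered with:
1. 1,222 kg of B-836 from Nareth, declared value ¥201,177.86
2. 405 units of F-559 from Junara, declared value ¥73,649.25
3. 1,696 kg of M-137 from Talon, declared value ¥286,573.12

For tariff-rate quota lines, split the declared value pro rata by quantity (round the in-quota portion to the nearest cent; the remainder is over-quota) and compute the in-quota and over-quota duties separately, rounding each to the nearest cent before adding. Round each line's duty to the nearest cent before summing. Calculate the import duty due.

¥106,267.11

Line 1 (B-836, Nareth, 1,222 kg, ¥201,177.86):
Base rate for B-836 is 32%.
Origin Nareth qualifies under the Hesova–Nareth agreement and B-836 is covered: preferential rate 23% applies instead.
The additional-duty order on B-836 targets Junara, not Nareth; it does not apply.
Duty = ¥201,177.86 × 23% = ¥46,270.91.
Line 2 (F-559, Junara, 405 units, ¥73,649.25):
Base rate for F-559 is 2%.
Additional duty on F-559 from Junara: +52.5%. Applied ad valorem rate: 2% + 52.5% = 54.5%.
Duty = ¥73,649.25 × 54.5% = ¥40,138.84.
Line 3 (M-137, Talon, 1,696 kg, ¥286,573.12):
Code M-137 is under a tariff-rate quota (threshold 936 kg). In-quota: 936 kg at 2%; over-quota: 760 kg at 13%.
Pro-rata value split: in-quota = ¥286,573.12 × 936/1,696 = ¥158,155.92; over-quota = ¥286,573.12 − ¥158,155.92 = ¥128,417.20.
In-quota duty = ¥158,155.92 × 2% = ¥3,163.12. Over-quota duty = ¥128,417.20 × 13% = ¥16,694.24.
Line duty = ¥3,163.12 + ¥16,694.24 = ¥19,857.36.
Total = ¥46,270.91 + ¥40,138.84 + ¥19,857.36 = ¥106,267.11.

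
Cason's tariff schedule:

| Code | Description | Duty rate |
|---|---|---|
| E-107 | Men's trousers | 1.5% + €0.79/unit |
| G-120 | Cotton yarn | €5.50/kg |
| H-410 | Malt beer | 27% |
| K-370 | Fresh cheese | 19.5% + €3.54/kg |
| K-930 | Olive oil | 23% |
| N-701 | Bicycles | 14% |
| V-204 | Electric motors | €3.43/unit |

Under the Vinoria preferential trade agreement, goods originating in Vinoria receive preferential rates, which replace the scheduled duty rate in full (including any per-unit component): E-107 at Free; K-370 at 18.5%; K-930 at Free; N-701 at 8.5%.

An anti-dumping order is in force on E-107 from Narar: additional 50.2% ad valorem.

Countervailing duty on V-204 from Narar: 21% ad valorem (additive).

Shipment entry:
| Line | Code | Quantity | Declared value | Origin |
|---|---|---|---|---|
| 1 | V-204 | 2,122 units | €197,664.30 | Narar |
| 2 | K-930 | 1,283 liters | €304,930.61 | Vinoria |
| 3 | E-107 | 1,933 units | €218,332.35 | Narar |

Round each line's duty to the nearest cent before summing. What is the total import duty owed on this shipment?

Line 1 (V-204, Narar, 2,122 units, €197,664.30):
Base rate for V-204 is €3.43/unit.
Additional duty on V-204 from Narar: +21% ad valorem. Applied ad valorem rate = 21%.
Duty = €197,664.30 × 21% + 2,122 × €3.43 = €48,787.96.
Line 2 (K-930, Vinoria, 1,283 liters, €304,930.61):
Base rate for K-930 is 23%.
Origin Vinoria qualifies under the Cason–Vinoria agreement and K-930 is covered: preferential rate Free applies instead.
Duty = €304,930.61 × 0% = €0.00.
Line 3 (E-107, Narar, 1,933 units, €218,332.35):
Base rate for E-107 is 1.5% + €0.79/unit.
E-107 has an FTA preferential rate, but origin Narar is not Vinoria; base rate stands.
Additional duty on E-107 from Narar: +50.2%. Applied ad valorem rate: 1.5% + 50.2% = 51.7%.
Duty = €218,332.35 × 51.7% + 1,933 × €0.79 = €114,404.89.
Total = €48,787.96 + €0.00 + €114,404.89 = €163,192.85.

€163,192.85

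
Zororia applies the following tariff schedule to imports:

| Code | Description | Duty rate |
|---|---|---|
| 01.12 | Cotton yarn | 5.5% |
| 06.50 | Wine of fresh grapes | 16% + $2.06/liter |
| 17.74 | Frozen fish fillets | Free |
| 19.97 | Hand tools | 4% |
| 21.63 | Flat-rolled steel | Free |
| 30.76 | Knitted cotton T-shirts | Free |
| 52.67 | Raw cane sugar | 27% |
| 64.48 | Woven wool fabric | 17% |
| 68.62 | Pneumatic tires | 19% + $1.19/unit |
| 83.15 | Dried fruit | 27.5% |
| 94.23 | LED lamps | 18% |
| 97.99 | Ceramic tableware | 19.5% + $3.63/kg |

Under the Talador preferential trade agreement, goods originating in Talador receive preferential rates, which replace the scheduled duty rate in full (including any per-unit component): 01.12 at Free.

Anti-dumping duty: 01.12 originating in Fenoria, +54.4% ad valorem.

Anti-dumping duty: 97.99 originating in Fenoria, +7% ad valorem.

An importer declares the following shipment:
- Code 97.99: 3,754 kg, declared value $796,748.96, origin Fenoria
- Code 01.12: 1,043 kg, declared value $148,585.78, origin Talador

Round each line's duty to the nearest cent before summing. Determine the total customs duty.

Line 1 (97.99, Fenoria, 3,754 kg, $796,748.96):
Base rate for 97.99 is 19.5% + $3.63/kg.
Additional duty on 97.99 from Fenoria: +7%. Applied ad valorem rate: 19.5% + 7% = 26.5%.
Duty = $796,748.96 × 26.5% + 3,754 × $3.63 = $224,765.49.
Line 2 (01.12, Talador, 1,043 kg, $148,585.78):
Base rate for 01.12 is 5.5%.
Origin Talador qualifies under the Zororia–Talador agreement and 01.12 is covered: preferential rate Free applies instead.
The additional-duty order on 01.12 targets Fenoria, not Talador; it does not apply.
Duty = $148,585.78 × 0% = $0.00.
Total = $224,765.49 + $0.00 = $224,765.49.

$224,765.49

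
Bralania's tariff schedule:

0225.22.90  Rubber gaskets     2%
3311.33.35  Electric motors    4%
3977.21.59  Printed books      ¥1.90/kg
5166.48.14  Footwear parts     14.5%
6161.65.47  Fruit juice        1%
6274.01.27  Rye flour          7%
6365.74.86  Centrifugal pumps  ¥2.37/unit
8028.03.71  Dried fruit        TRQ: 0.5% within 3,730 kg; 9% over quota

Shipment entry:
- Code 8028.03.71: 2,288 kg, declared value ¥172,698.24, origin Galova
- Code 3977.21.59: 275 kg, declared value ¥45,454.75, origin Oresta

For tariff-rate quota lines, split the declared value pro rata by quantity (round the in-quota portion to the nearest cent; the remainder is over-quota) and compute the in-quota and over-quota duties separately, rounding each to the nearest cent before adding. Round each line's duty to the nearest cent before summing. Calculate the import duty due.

Line 1 (8028.03.71, Galova, 2,288 kg, ¥172,698.24):
Code 8028.03.71 is under a tariff-rate quota (threshold 3,730 kg). Quantity 2,288 kg is within the quota, so the in-quota rate 0.5% applies to the full value.
Duty = ¥172,698.24 × 0.5% = ¥863.49.
Line 2 (3977.21.59, Oresta, 275 kg, ¥45,454.75):
Base rate for 3977.21.59 is ¥1.90/kg.
Duty = 275 × ¥1.90 = ¥522.50.
Total = ¥863.49 + ¥522.50 = ¥1,385.99.

¥1,385.99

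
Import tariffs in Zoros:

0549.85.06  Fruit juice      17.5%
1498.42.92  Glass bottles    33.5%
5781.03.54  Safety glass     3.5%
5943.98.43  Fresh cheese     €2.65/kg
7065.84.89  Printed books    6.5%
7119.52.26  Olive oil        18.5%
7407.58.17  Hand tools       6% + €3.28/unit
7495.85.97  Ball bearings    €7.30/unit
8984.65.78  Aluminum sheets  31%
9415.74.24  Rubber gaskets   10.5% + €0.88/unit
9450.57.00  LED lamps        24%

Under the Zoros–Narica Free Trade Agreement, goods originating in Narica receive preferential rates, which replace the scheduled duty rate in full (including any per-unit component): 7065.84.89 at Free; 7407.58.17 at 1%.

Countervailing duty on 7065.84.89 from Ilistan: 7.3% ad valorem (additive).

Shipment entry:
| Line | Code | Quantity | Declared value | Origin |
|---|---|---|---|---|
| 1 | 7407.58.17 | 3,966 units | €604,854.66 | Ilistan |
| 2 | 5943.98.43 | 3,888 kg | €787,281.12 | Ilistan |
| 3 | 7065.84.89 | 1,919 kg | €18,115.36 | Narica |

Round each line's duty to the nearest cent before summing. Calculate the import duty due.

Line 1 (7407.58.17, Ilistan, 3,966 units, €604,854.66):
Base rate for 7407.58.17 is 6% + €3.28/unit.
7407.58.17 has an FTA preferential rate, but origin Ilistan is not Narica; base rate stands.
Duty = €604,854.66 × 6% + 3,966 × €3.28 = €49,299.76.
Line 2 (5943.98.43, Ilistan, 3,888 kg, €787,281.12):
Base rate for 5943.98.43 is €2.65/kg.
Duty = 3,888 × €2.65 = €10,303.20.
Line 3 (7065.84.89, Narica, 1,919 kg, €18,115.36):
Base rate for 7065.84.89 is 6.5%.
Origin Narica qualifies under the Zoros–Narica agreement and 7065.84.89 is covered: preferential rate Free applies instead.
The additional-duty order on 7065.84.89 targets Ilistan, not Narica; it does not apply.
Duty = €18,115.36 × 0% = €0.00.
Total = €49,299.76 + €10,303.20 + €0.00 = €59,602.96.

€59,602.96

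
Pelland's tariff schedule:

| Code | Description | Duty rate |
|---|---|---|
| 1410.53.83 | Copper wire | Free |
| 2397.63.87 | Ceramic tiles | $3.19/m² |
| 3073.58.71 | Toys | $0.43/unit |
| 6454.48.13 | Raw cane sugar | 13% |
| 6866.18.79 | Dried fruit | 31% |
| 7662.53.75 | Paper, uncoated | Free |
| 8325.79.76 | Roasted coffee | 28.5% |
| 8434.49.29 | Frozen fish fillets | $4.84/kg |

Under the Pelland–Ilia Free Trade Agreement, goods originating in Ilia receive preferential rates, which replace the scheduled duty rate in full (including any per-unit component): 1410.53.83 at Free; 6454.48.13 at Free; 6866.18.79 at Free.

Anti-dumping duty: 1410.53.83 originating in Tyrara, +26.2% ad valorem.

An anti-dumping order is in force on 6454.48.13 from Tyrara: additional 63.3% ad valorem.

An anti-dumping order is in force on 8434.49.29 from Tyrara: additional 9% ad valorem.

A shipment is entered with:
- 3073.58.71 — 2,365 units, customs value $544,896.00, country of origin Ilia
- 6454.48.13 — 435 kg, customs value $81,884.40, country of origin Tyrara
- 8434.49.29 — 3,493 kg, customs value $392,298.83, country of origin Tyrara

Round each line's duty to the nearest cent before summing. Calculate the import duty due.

$115,707.76

Line 1 (3073.58.71, Ilia, 2,365 units, $544,896.00):
Base rate for 3073.58.71 is $0.43/unit.
Origin Ilia is the FTA partner but 3073.58.71 is not on the preference list; base rate stands.
Duty = 2,365 × $0.43 = $1,016.95.
Line 2 (6454.48.13, Tyrara, 435 kg, $81,884.40):
Base rate for 6454.48.13 is 13%.
6454.48.13 has an FTA preferential rate, but origin Tyrara is not Ilia; base rate stands.
Additional duty on 6454.48.13 from Tyrara: +63.3%. Applied ad valorem rate: 13% + 63.3% = 76.3%.
Duty = $81,884.40 × 76.3% = $62,477.80.
Line 3 (8434.49.29, Tyrara, 3,493 kg, $392,298.83):
Base rate for 8434.49.29 is $4.84/kg.
Additional duty on 8434.49.29 from Tyrara: +9% ad valorem. Applied ad valorem rate = 9%.
Duty = $392,298.83 × 9% + 3,493 × $4.84 = $52,213.01.
Total = $1,016.95 + $62,477.80 + $52,213.01 = $115,707.76.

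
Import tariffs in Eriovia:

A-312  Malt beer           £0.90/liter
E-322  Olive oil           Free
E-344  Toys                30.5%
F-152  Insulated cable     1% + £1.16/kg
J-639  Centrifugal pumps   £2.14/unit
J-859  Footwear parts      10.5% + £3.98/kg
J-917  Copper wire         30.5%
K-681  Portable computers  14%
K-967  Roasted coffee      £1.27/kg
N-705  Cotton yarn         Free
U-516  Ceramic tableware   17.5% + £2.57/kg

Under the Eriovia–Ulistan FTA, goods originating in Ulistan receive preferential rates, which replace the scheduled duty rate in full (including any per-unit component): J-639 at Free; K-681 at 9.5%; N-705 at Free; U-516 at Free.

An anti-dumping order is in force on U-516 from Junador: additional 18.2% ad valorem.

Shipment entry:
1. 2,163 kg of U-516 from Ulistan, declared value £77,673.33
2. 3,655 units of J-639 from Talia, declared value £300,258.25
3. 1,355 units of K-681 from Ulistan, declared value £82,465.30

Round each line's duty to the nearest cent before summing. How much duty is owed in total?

Line 1 (U-516, Ulistan, 2,163 kg, £77,673.33):
Base rate for U-516 is 17.5% + £2.57/kg.
Origin Ulistan qualifies under the Eriovia–Ulistan agreement and U-516 is covered: preferential rate Free applies instead.
The additional-duty order on U-516 targets Junador, not Ulistan; it does not apply.
Duty = £77,673.33 × 0% = £0.00.
Line 2 (J-639, Talia, 3,655 units, £300,258.25):
Base rate for J-639 is £2.14/unit.
J-639 has an FTA preferential rate, but origin Talia is not Ulistan; base rate stands.
Duty = 3,655 × £2.14 = £7,821.70.
Line 3 (K-681, Ulistan, 1,355 units, £82,465.30):
Base rate for K-681 is 14%.
Origin Ulistan qualifies under the Eriovia–Ulistan agreement and K-681 is covered: preferential rate 9.5% applies instead.
Duty = £82,465.30 × 9.5% = £7,834.20.
Total = £0.00 + £7,821.70 + £7,834.20 = £15,655.90.

£15,655.90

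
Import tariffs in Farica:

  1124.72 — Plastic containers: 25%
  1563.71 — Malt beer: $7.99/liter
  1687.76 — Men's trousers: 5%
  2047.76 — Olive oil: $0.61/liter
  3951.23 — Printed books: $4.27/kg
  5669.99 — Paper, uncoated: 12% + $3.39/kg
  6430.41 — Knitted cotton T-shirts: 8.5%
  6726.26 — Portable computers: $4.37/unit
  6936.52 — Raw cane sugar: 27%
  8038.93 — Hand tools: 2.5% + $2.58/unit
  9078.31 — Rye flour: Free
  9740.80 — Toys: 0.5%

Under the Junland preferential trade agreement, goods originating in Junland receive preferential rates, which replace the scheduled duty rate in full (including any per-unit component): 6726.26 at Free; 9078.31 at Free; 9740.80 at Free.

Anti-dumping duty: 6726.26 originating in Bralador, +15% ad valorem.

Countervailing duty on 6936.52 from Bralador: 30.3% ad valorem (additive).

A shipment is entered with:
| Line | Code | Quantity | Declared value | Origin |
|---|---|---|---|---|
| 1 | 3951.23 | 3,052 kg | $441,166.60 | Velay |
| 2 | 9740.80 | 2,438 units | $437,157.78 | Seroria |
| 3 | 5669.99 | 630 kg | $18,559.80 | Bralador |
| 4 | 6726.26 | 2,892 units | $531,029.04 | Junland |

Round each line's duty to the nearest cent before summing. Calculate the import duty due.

$19,580.71

Line 1 (3951.23, Velay, 3,052 kg, $441,166.60):
Base rate for 3951.23 is $4.27/kg.
Duty = 3,052 × $4.27 = $13,032.04.
Line 2 (9740.80, Seroria, 2,438 units, $437,157.78):
Base rate for 9740.80 is 0.5%.
9740.80 has an FTA preferential rate, but origin Seroria is not Junland; base rate stands.
Duty = $437,157.78 × 0.5% = $2,185.79.
Line 3 (5669.99, Bralador, 630 kg, $18,559.80):
Base rate for 5669.99 is 12% + $3.39/kg.
Duty = $18,559.80 × 12% + 630 × $3.39 = $4,362.88.
Line 4 (6726.26, Junland, 2,892 units, $531,029.04):
Base rate for 6726.26 is $4.37/unit.
Origin Junland qualifies under the Farica–Junland agreement and 6726.26 is covered: preferential rate Free applies instead.
The additional-duty order on 6726.26 targets Bralador, not Junland; it does not apply.
Duty = $531,029.04 × 0% = $0.00.
Total = $13,032.04 + $2,185.79 + $4,362.88 + $0.00 = $19,580.71.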